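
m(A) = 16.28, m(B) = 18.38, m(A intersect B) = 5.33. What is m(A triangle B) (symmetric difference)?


m(A Delta B) = m(A) + m(B) - 2*m(A n B)
= 16.28 + 18.38 - 2*5.33
= 16.28 + 18.38 - 10.66
= 24


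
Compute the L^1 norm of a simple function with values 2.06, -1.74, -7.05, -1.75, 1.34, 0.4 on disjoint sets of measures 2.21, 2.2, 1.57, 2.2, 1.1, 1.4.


Step 1: Compute |f_i|^1 for each value:
  |2.06|^1 = 2.06
  |-1.74|^1 = 1.74
  |-7.05|^1 = 7.05
  |-1.75|^1 = 1.75
  |1.34|^1 = 1.34
  |0.4|^1 = 0.4
Step 2: Multiply by measures and sum:
  2.06 * 2.21 = 4.5526
  1.74 * 2.2 = 3.828
  7.05 * 1.57 = 11.0685
  1.75 * 2.2 = 3.85
  1.34 * 1.1 = 1.474
  0.4 * 1.4 = 0.56
Sum = 4.5526 + 3.828 + 11.0685 + 3.85 + 1.474 + 0.56 = 25.3331
Step 3: Take the p-th root:
||f||_1 = (25.3331)^(1/1) = 25.3331


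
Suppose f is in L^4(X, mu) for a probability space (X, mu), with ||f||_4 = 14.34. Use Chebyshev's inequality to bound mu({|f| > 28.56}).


Chebyshev/Markov inequality: mu(|f| > eps) <= (||f||_p / eps)^p
Step 1: ||f||_4 / eps = 14.34 / 28.56 = 0.502101
Step 2: Raise to power p = 4:
  (0.502101)^4 = 0.063557
Step 3: Therefore mu(|f| > 28.56) <= 0.063557


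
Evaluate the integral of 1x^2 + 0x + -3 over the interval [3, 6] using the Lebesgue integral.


The Lebesgue integral of a Riemann-integrable function agrees with the Riemann integral.
Antiderivative F(x) = (1/3)x^3 + (0/2)x^2 + -3x
F(6) = (1/3)*6^3 + (0/2)*6^2 + -3*6
     = (1/3)*216 + (0/2)*36 + -3*6
     = 72 + 0.0 + -18
     = 54
F(3) = 0.0
Integral = F(6) - F(3) = 54 - 0.0 = 54


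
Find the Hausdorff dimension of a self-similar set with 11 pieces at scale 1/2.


For a self-similar set with N copies scaled by 1/r:
dim_H = log(N)/log(r) = log(11)/log(2)
= 2.397895/0.693147
= 3.459432


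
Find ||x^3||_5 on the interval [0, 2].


Step 1: ||f||_5 = (integral_0^2 |x^3|^5 dx)^(1/5)
     = (integral_0^2 x^15 dx)^(1/5)
Step 2: integral_0^2 x^15 dx = [x^16/(16)] from 0 to 2 = 2^16/16
     = 65536/16 = 4096
Step 3: ||f||_5 = (4096)^(1/5) = 5.278032


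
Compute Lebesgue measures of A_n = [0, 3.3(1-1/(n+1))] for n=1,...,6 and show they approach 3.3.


By continuity of measure from below: if A_n increases to A, then m(A_n) -> m(A).
Here A = [0, 3.3], so m(A) = 3.3
Step 1: a_1 = 3.3*(1 - 1/2) = 1.65, m(A_1) = 1.65
Step 2: a_2 = 3.3*(1 - 1/3) = 2.2, m(A_2) = 2.2
Step 3: a_3 = 3.3*(1 - 1/4) = 2.475, m(A_3) = 2.475
Step 4: a_4 = 3.3*(1 - 1/5) = 2.64, m(A_4) = 2.64
Step 5: a_5 = 3.3*(1 - 1/6) = 2.75, m(A_5) = 2.75
Step 6: a_6 = 3.3*(1 - 1/7) = 2.8286, m(A_6) = 2.8286
Limit: m(A_n) -> m([0,3.3]) = 3.3


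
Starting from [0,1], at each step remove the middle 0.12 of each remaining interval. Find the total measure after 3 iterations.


Step 1: At each step, fraction remaining = 1 - 0.12 = 0.88
Step 2: After 3 steps, measure = (0.88)^3
Step 3: Computing the power step by step:
  After step 1: 0.88
  After step 2: 0.7744
  After step 3: 0.681472
Result = 0.681472


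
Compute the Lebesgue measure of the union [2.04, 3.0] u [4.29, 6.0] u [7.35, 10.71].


For pairwise disjoint intervals, m(union) = sum of lengths.
= (3.0 - 2.04) + (6.0 - 4.29) + (10.71 - 7.35)
= 0.96 + 1.71 + 3.36
= 6.03


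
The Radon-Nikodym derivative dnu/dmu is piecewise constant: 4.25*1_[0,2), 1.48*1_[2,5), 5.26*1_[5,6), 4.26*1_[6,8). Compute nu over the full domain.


Integrate each piece of the Radon-Nikodym derivative:
Step 1: integral_0^2 4.25 dx = 4.25*(2-0) = 4.25*2 = 8.5
Step 2: integral_2^5 1.48 dx = 1.48*(5-2) = 1.48*3 = 4.44
Step 3: integral_5^6 5.26 dx = 5.26*(6-5) = 5.26*1 = 5.26
Step 4: integral_6^8 4.26 dx = 4.26*(8-6) = 4.26*2 = 8.52
Total: 8.5 + 4.44 + 5.26 + 8.52 = 26.72


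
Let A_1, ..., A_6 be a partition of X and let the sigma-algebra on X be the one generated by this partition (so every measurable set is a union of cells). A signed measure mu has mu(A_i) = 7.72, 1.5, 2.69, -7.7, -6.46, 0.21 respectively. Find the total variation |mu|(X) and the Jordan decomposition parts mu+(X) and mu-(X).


Step 1: Every measurable set is a union of atoms (the cells / points), so a Hahn decomposition is
  obtained by grouping atoms by sign: P = union of atoms with mu > 0, N = union of the remaining atoms.
  Atoms in P (indices): 1, 2, 3, 6;  atoms in N (indices): 4, 5
  Positive values: 7.72, 1.5, 2.69, 0.21
  Negative values: -7.7, -6.46
Step 2: mu+(X) = mu(P) = sum of positive atom values = 12.12
Step 3: mu-(X) = -mu(N) = sum of |negative atom values| = 14.16
Step 4: |mu|(X) = mu+(X) + mu-(X) = 12.12 + 14.16 = 26.28


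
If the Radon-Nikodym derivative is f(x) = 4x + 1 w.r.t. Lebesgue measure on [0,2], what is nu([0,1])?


nu(A) = integral_A (dnu/dmu) dmu = integral_0^1 (4x + 1) dx
Step 1: Antiderivative F(x) = (4/2)x^2 + 1x
Step 2: F(1) = (4/2)*1^2 + 1*1 = 2 + 1 = 3
Step 3: F(0) = (4/2)*0^2 + 1*0 = 0.0 + 0 = 0.0
Step 4: nu([0,1]) = F(1) - F(0) = 3 - 0.0 = 3


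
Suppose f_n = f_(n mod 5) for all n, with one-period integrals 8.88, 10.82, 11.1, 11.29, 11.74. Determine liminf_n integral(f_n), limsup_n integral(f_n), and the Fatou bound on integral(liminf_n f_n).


The sequence (integral(f_n)) is periodic with period 5, repeating the values 8.88, 10.82, 11.1, 11.29, 11.74 indefinitely.
Step 1: For a periodic sequence, every tail (a_m, a_(m+1), ...) contains all 5 period values infinitely often.
Step 2: Hence inf of every tail = min of the period values = min(8.88, 10.82, 11.1, 11.29, 11.74) = 8.88.
        liminf_n integral(f_n) = sup over m of (inf of tail from m) = 8.88.
Step 3: Similarly sup of every tail = max of the period values = 11.74.
        limsup_n integral(f_n) = 11.74.
Step 4: Fatou's lemma: integral(liminf_n f_n) <= liminf_n integral(f_n) = 8.88.
        So the integral of the pointwise liminf is at most 8.88.


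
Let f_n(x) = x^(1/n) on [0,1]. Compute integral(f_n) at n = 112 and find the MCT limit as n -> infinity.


At n = 112: f_112(x) = x^(1/112).
Step 1: integral(x^(1/112), 0, 1) = [x^(1/112+1) / (1/112+1)] from 0 to 1
     = 1 / (1/112 + 1) = 1 / ((112+1)/112) = 112/(112+1)
     = 112/113 = 0.99115
Step 2: As n -> infinity, f_n(x) = x^(1/n) -> 1 for x in (0,1], and f_n is increasing in n.
By MCT, lim_n integral(f_n) = integral(lim_n f_n) = integral(1, 0, 1) = 1.
Step 3: Verify convergence: 112/113 = 0.99115 -> 1


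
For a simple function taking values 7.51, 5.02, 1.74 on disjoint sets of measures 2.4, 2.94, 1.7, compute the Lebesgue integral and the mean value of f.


Step 1: Integral = sum(value_i * measure_i)
= 7.51*2.4 + 5.02*2.94 + 1.74*1.7
= 18.024 + 14.7588 + 2.958
= 35.7408
Step 2: Total measure of domain = 2.4 + 2.94 + 1.7 = 7.04
Step 3: Average value = 35.7408 / 7.04 = 5.076818


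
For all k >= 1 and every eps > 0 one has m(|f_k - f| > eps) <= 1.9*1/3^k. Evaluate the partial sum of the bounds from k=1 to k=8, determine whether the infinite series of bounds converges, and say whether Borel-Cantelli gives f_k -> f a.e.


Step 1: List the terms 1.9*1/3^k for k = 1 to 8:
  k=1: 0.633333
  k=2: 0.211111
  k=3: 0.07037
  k=4: 0.023457
  k=5: 0.007819
  k=6: 0.002606
  k=7: 8.687700e-04
  k=8: 2.895900e-04
Step 2: Partial sum = 0.633333 + 0.211111 + 0.07037 + 0.023457 + 0.007819 + 0.002606 + 8.687700e-04 + 2.895900e-04
     = 0.949855
Step 3: The full series sum_(k>=1) 1.9*1/3^k converges (geometric series with ratio 1/3 < 1; a constant multiple of a convergent series converges).
Step 4: Fix eps > 0. Since sum_k m(|f_k - f| > eps) < infinity, the Borel-Cantelli lemma gives
        m(limsup_k {|f_k - f| > eps}) = 0, i.e. for a.e. x, |f_k(x) - f(x)| <= eps for all large k.
        Applying this with eps = 1/j for j = 1, 2, ... and intersecting the countably many full-measure sets,
        for a.e. x we get limsup_k |f_k(x) - f(x)| <= 1/j for every j, hence f_k -> f almost everywhere.
Conclusion: series converges; Borel-Cantelli yields f_k -> f a.e.


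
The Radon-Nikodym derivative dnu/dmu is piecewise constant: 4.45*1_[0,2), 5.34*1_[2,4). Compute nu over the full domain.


Integrate each piece of the Radon-Nikodym derivative:
Step 1: integral_0^2 4.45 dx = 4.45*(2-0) = 4.45*2 = 8.9
Step 2: integral_2^4 5.34 dx = 5.34*(4-2) = 5.34*2 = 10.68
Total: 8.9 + 10.68 = 19.58


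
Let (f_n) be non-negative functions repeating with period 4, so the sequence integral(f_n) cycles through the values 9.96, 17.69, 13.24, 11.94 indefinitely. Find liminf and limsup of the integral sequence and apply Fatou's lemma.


The sequence (integral(f_n)) is periodic with period 4, repeating the values 9.96, 17.69, 13.24, 11.94 indefinitely.
Step 1: For a periodic sequence, every tail (a_m, a_(m+1), ...) contains all 4 period values infinitely often.
Step 2: Hence inf of every tail = min of the period values = min(9.96, 17.69, 13.24, 11.94) = 9.96.
        liminf_n integral(f_n) = sup over m of (inf of tail from m) = 9.96.
Step 3: Similarly sup of every tail = max of the period values = 17.69.
        limsup_n integral(f_n) = 17.69.
Step 4: Fatou's lemma: integral(liminf_n f_n) <= liminf_n integral(f_n) = 9.96.
        So the integral of the pointwise liminf is at most 9.96.


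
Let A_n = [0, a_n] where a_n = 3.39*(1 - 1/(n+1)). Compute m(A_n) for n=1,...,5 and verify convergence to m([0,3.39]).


By continuity of measure from below: if A_n increases to A, then m(A_n) -> m(A).
Here A = [0, 3.39], so m(A) = 3.39
Step 1: a_1 = 3.39*(1 - 1/2) = 1.695, m(A_1) = 1.695
Step 2: a_2 = 3.39*(1 - 1/3) = 2.26, m(A_2) = 2.26
Step 3: a_3 = 3.39*(1 - 1/4) = 2.5425, m(A_3) = 2.5425
Step 4: a_4 = 3.39*(1 - 1/5) = 2.712, m(A_4) = 2.712
Step 5: a_5 = 3.39*(1 - 1/6) = 2.825, m(A_5) = 2.825
Limit: m(A_n) -> m([0,3.39]) = 3.39


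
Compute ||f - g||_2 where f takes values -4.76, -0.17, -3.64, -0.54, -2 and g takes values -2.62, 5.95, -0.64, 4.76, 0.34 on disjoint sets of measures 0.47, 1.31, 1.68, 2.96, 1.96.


Step 1: Compute differences f_i - g_i:
  -4.76 - -2.62 = -2.14
  -0.17 - 5.95 = -6.12
  -3.64 - -0.64 = -3
  -0.54 - 4.76 = -5.3
  -2 - 0.34 = -2.34
Step 2: Compute |diff|^2 * measure for each set:
  |-2.14|^2 * 0.47 = 4.5796 * 0.47 = 2.152412
  |-6.12|^2 * 1.31 = 37.4544 * 1.31 = 49.065264
  |-3|^2 * 1.68 = 9 * 1.68 = 15.12
  |-5.3|^2 * 2.96 = 28.09 * 2.96 = 83.1464
  |-2.34|^2 * 1.96 = 5.4756 * 1.96 = 10.732176
Step 3: Sum = 160.216252
Step 4: ||f-g||_2 = (160.216252)^(1/2) = 12.657656


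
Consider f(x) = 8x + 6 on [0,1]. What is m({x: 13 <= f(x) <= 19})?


f^(-1)([13, 19]) = {x : 13 <= 8x + 6 <= 19}
Solving: (13 - 6)/8 <= x <= (19 - 6)/8
= [0.875, 1.625]
Intersecting with [0,1]: [0.875, 1]
Measure = 1 - 0.875 = 0.125


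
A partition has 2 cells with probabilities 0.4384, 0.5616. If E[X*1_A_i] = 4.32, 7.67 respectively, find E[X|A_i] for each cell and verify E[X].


For each cell A_i: E[X|A_i] = E[X*1_A_i] / P(A_i)
Step 1: E[X|A_1] = 4.32 / 0.4384 = 9.854015
Step 2: E[X|A_2] = 7.67 / 0.5616 = 13.657407
Verification: E[X] = sum E[X*1_A_i] = 4.32 + 7.67 = 11.99


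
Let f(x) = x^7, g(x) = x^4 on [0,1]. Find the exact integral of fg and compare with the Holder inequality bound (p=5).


Step 1: Exact integral of f*g = integral(x^11, 0, 1) = 1/12
     = 0.083333
Step 2: Holder bound with p=5, q=1.25:
  ||f||_p = (integral x^35 dx)^(1/5) = (1/36)^(1/5) = 0.488359
  ||g||_q = (integral x^5 dx)^(1/1.25) = (1/6)^(1/1.25) = 0.238495
Step 3: Holder bound = ||f||_p * ||g||_q = 0.488359 * 0.238495 = 0.116471
Verification: 0.083333 <= 0.116471 (Holder holds)


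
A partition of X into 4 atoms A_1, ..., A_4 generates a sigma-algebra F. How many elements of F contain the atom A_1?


Each element of F is a union of some subset S of the 4 atoms.
The element contains A_1 iff A_1 is in S.
So we count subsets S of {A_1,...,A_4} with A_1 in S: choose freely among the other 3 atoms.
Count = 2^(4-1) = 2^3 = 8.


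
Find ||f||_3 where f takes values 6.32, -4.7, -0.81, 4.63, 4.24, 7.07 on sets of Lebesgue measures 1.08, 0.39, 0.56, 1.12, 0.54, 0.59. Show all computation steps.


Step 1: Compute |f_i|^3 for each value:
  |6.32|^3 = 252.435968
  |-4.7|^3 = 103.823
  |-0.81|^3 = 0.531441
  |4.63|^3 = 99.252847
  |4.24|^3 = 76.225024
  |7.07|^3 = 353.393243
Step 2: Multiply by measures and sum:
  252.435968 * 1.08 = 272.630845
  103.823 * 0.39 = 40.49097
  0.531441 * 0.56 = 0.297607
  99.252847 * 1.12 = 111.163189
  76.225024 * 0.54 = 41.161513
  353.393243 * 0.59 = 208.502013
Sum = 272.630845 + 40.49097 + 0.297607 + 111.163189 + 41.161513 + 208.502013 = 674.246137
Step 3: Take the p-th root:
||f||_3 = (674.246137)^(1/3) = 8.768786


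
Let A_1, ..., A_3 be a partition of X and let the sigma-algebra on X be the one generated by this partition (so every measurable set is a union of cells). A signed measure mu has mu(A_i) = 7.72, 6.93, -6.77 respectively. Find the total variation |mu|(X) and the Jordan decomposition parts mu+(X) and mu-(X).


Step 1: Every measurable set is a union of atoms (the cells / points), so a Hahn decomposition is
  obtained by grouping atoms by sign: P = union of atoms with mu > 0, N = union of the remaining atoms.
  Atoms in P (indices): 1, 2;  atoms in N (indices): 3
  Positive values: 7.72, 6.93
  Negative values: -6.77
Step 2: mu+(X) = mu(P) = sum of positive atom values = 14.65
Step 3: mu-(X) = -mu(N) = sum of |negative atom values| = 6.77
Step 4: |mu|(X) = mu+(X) + mu-(X) = 14.65 + 6.77 = 21.42


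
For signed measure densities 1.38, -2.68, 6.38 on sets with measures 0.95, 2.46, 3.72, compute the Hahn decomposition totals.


Step 1: Compute signed measure on each set:
  Set 1: 1.38 * 0.95 = 1.311
  Set 2: -2.68 * 2.46 = -6.5928
  Set 3: 6.38 * 3.72 = 23.7336
Step 2: Total signed measure = (1.311) + (-6.5928) + (23.7336)
     = 18.4518
Step 3: Positive part mu+(X) = sum of positive contributions = 25.0446
Step 4: Negative part mu-(X) = |sum of negative contributions| = 6.5928


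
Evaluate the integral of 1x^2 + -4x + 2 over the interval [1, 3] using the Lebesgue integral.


The Lebesgue integral of a Riemann-integrable function agrees with the Riemann integral.
Antiderivative F(x) = (1/3)x^3 + (-4/2)x^2 + 2x
F(3) = (1/3)*3^3 + (-4/2)*3^2 + 2*3
     = (1/3)*27 + (-4/2)*9 + 2*3
     = 9 + -18 + 6
     = -3
F(1) = 0.333333
Integral = F(3) - F(1) = -3 - 0.333333 = -3.333333


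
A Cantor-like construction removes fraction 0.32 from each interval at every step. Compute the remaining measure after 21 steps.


Step 1: At each step, fraction remaining = 1 - 0.32 = 0.68
Step 2: After 21 steps, measure = (0.68)^21
Result = 3.038695e-04


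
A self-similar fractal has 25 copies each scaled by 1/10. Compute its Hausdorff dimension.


For a self-similar set with N copies scaled by 1/r:
dim_H = log(N)/log(r) = log(25)/log(10)
= 3.218876/2.302585
= 1.39794


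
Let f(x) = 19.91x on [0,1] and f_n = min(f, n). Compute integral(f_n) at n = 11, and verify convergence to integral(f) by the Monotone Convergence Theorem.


f(x) = 19.91x on [0,1]; f_n(x) = min(19.91x, n). At n = 11:
Step 1: f(x) reaches 11 at x = 11/19.91 = 0.552486
Step 2: integral(f_11) = integral(19.91x, 0, 0.552486) + integral(11, 0.552486, 1)
       = 19.91*0.552486^2/2 + 11*(1 - 0.552486)
       = 3.038674 + 4.922652
       = 7.961326
Step 3: As n -> infinity, f_n increases to f, so by MCT integral(f_n) -> integral(f) = 19.91/2 = 9.955.
Convergence: integral(f_11) = 7.961326 -> 9.955 as n -> infinity


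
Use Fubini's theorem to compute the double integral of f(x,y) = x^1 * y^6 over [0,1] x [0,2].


By Fubini's theorem, the double integral factors as a product of single integrals:
Step 1: integral_0^1 x^1 dx = [x^2/2] from 0 to 1
     = 1^2/2 = 0.5
Step 2: integral_0^2 y^6 dy = [y^7/7] from 0 to 2
     = 2^7/7 = 18.285714
Step 3: Double integral = 0.5 * 18.285714 = 9.142857


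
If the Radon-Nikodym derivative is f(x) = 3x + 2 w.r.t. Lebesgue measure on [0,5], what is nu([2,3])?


nu(A) = integral_A (dnu/dmu) dmu = integral_2^3 (3x + 2) dx
Step 1: Antiderivative F(x) = (3/2)x^2 + 2x
Step 2: F(3) = (3/2)*3^2 + 2*3 = 13.5 + 6 = 19.5
Step 3: F(2) = (3/2)*2^2 + 2*2 = 6 + 4 = 10
Step 4: nu([2,3]) = F(3) - F(2) = 19.5 - 10 = 9.5


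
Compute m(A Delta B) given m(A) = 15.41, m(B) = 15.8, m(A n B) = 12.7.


m(A Delta B) = m(A) + m(B) - 2*m(A n B)
= 15.41 + 15.8 - 2*12.7
= 15.41 + 15.8 - 25.4
= 5.81


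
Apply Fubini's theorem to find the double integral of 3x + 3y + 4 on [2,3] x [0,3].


By Fubini, integrate in x first, then y.
Step 1: Fix y, integrate over x in [2,3]:
  integral(3x + 3y + 4, x=2..3)
  = 3*(3^2 - 2^2)/2 + (3y + 4)*(3 - 2)
  = 7.5 + (3y + 4)*1
  = 7.5 + 3y + 4
  = 11.5 + 3y
Step 2: Integrate over y in [0,3]:
  integral(11.5 + 3y, y=0..3)
  = 11.5*3 + 3*(3^2 - 0^2)/2
  = 34.5 + 13.5
  = 48


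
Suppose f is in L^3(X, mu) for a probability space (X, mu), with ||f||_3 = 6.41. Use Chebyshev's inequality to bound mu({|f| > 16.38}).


Chebyshev/Markov inequality: mu(|f| > eps) <= (||f||_p / eps)^p
Step 1: ||f||_3 / eps = 6.41 / 16.38 = 0.391331
Step 2: Raise to power p = 3:
  (0.391331)^3 = 0.059928
Step 3: Therefore mu(|f| > 16.38) <= 0.059928


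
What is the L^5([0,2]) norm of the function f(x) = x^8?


Step 1: ||f||_5 = (integral_0^2 |x^8|^5 dx)^(1/5)
     = (integral_0^2 x^40 dx)^(1/5)
Step 2: integral_0^2 x^40 dx = [x^41/(41)] from 0 to 2 = 2^41/41
     = 2199023255552/41 = 5.363471e+10
Step 3: ||f||_5 = (5.363471e+10)^(1/5) = 139.923027


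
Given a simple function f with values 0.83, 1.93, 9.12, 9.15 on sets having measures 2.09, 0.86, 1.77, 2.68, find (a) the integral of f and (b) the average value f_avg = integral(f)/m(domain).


Step 1: Integral = sum(value_i * measure_i)
= 0.83*2.09 + 1.93*0.86 + 9.12*1.77 + 9.15*2.68
= 1.7347 + 1.6598 + 16.1424 + 24.522
= 44.0589
Step 2: Total measure of domain = 2.09 + 0.86 + 1.77 + 2.68 = 7.4
Step 3: Average value = 44.0589 / 7.4 = 5.953905


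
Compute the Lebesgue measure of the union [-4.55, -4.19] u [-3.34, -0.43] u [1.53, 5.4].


For pairwise disjoint intervals, m(union) = sum of lengths.
= (-4.19 - -4.55) + (-0.43 - -3.34) + (5.4 - 1.53)
= 0.36 + 2.91 + 3.87
= 7.14


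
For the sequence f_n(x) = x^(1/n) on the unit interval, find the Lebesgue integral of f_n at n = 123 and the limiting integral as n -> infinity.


At n = 123: f_123(x) = x^(1/123).
Step 1: integral(x^(1/123), 0, 1) = [x^(1/123+1) / (1/123+1)] from 0 to 1
     = 1 / (1/123 + 1) = 1 / ((123+1)/123) = 123/(123+1)
     = 123/124 = 0.991935
Step 2: As n -> infinity, f_n(x) = x^(1/n) -> 1 for x in (0,1], and f_n is increasing in n.
By MCT, lim_n integral(f_n) = integral(lim_n f_n) = integral(1, 0, 1) = 1.
Step 3: Verify convergence: 123/124 = 0.991935 -> 1


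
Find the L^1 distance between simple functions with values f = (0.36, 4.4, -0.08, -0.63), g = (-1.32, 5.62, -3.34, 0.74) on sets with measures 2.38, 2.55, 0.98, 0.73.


Step 1: Compute differences f_i - g_i:
  0.36 - -1.32 = 1.68
  4.4 - 5.62 = -1.22
  -0.08 - -3.34 = 3.26
  -0.63 - 0.74 = -1.37
Step 2: Compute |diff|^1 * measure for each set:
  |1.68|^1 * 2.38 = 1.68 * 2.38 = 3.9984
  |-1.22|^1 * 2.55 = 1.22 * 2.55 = 3.111
  |3.26|^1 * 0.98 = 3.26 * 0.98 = 3.1948
  |-1.37|^1 * 0.73 = 1.37 * 0.73 = 1.0001
Step 3: Sum = 11.3043
Step 4: ||f-g||_1 = (11.3043)^(1/1) = 11.3043


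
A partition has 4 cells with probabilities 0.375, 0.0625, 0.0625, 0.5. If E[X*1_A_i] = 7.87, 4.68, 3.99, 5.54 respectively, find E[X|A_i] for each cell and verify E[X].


For each cell A_i: E[X|A_i] = E[X*1_A_i] / P(A_i)
Step 1: E[X|A_1] = 7.87 / 0.375 = 20.986667
Step 2: E[X|A_2] = 4.68 / 0.0625 = 74.88
Step 3: E[X|A_3] = 3.99 / 0.0625 = 63.84
Step 4: E[X|A_4] = 5.54 / 0.5 = 11.08
Verification: E[X] = sum E[X*1_A_i] = 7.87 + 4.68 + 3.99 + 5.54 = 22.08


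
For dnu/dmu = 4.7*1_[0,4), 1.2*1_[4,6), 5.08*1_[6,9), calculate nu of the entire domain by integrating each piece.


Integrate each piece of the Radon-Nikodym derivative:
Step 1: integral_0^4 4.7 dx = 4.7*(4-0) = 4.7*4 = 18.8
Step 2: integral_4^6 1.2 dx = 1.2*(6-4) = 1.2*2 = 2.4
Step 3: integral_6^9 5.08 dx = 5.08*(9-6) = 5.08*3 = 15.24
Total: 18.8 + 2.4 + 15.24 = 36.44


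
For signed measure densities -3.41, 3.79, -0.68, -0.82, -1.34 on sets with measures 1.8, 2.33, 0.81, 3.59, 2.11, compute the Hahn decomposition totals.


Step 1: Compute signed measure on each set:
  Set 1: -3.41 * 1.8 = -6.138
  Set 2: 3.79 * 2.33 = 8.8307
  Set 3: -0.68 * 0.81 = -0.5508
  Set 4: -0.82 * 3.59 = -2.9438
  Set 5: -1.34 * 2.11 = -2.8274
Step 2: Total signed measure = (-6.138) + (8.8307) + (-0.5508) + (-2.9438) + (-2.8274)
     = -3.6293
Step 3: Positive part mu+(X) = sum of positive contributions = 8.8307
Step 4: Negative part mu-(X) = |sum of negative contributions| = 12.46


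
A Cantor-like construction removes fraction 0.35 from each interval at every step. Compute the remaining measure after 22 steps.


Step 1: At each step, fraction remaining = 1 - 0.35 = 0.65
Step 2: After 22 steps, measure = (0.65)^22
Result = 7.657621e-05


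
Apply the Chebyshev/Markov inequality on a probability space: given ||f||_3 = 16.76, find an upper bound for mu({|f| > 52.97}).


Chebyshev/Markov inequality: mu(|f| > eps) <= (||f||_p / eps)^p
Step 1: ||f||_3 / eps = 16.76 / 52.97 = 0.316406
Step 2: Raise to power p = 3:
  (0.316406)^3 = 0.031676
Step 3: Therefore mu(|f| > 52.97) <= 0.031676


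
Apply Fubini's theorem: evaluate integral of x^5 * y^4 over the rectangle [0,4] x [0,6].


By Fubini's theorem, the double integral factors as a product of single integrals:
Step 1: integral_0^4 x^5 dx = [x^6/6] from 0 to 4
     = 4^6/6 = 682.666667
Step 2: integral_0^6 y^4 dy = [y^5/5] from 0 to 6
     = 6^5/5 = 1555.2
Step 3: Double integral = 682.666667 * 1555.2 = 1.061683e+06


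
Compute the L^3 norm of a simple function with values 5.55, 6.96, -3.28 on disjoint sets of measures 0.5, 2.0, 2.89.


Step 1: Compute |f_i|^3 for each value:
  |5.55|^3 = 170.953875
  |6.96|^3 = 337.153536
  |-3.28|^3 = 35.287552
Step 2: Multiply by measures and sum:
  170.953875 * 0.5 = 85.476937
  337.153536 * 2.0 = 674.307072
  35.287552 * 2.89 = 101.981025
Sum = 85.476937 + 674.307072 + 101.981025 = 861.765035
Step 3: Take the p-th root:
||f||_3 = (861.765035)^(1/3) = 9.516187


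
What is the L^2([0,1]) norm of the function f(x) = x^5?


Step 1: ||f||_2 = (integral_0^1 |x^5|^2 dx)^(1/2)
     = (integral_0^1 x^10 dx)^(1/2)
Step 2: integral_0^1 x^10 dx = [x^11/(11)] from 0 to 1 = 1^11/11
     = 1/11 = 0.090909
Step 3: ||f||_2 = (0.090909)^(1/2) = 0.301511


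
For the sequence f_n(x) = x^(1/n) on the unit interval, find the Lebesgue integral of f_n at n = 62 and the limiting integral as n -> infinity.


At n = 62: f_62(x) = x^(1/62).
Step 1: integral(x^(1/62), 0, 1) = [x^(1/62+1) / (1/62+1)] from 0 to 1
     = 1 / (1/62 + 1) = 1 / ((62+1)/62) = 62/(62+1)
     = 62/63 = 0.984127
Step 2: As n -> infinity, f_n(x) = x^(1/n) -> 1 for x in (0,1], and f_n is increasing in n.
By MCT, lim_n integral(f_n) = integral(lim_n f_n) = integral(1, 0, 1) = 1.
Step 3: Verify convergence: 62/63 = 0.984127 -> 1


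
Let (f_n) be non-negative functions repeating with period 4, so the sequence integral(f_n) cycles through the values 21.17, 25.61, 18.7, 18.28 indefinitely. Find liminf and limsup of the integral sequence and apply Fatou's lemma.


The sequence (integral(f_n)) is periodic with period 4, repeating the values 21.17, 25.61, 18.7, 18.28 indefinitely.
Step 1: For a periodic sequence, every tail (a_m, a_(m+1), ...) contains all 4 period values infinitely often.
Step 2: Hence inf of every tail = min of the period values = min(21.17, 25.61, 18.7, 18.28) = 18.28.
        liminf_n integral(f_n) = sup over m of (inf of tail from m) = 18.28.
Step 3: Similarly sup of every tail = max of the period values = 25.61.
        limsup_n integral(f_n) = 25.61.
Step 4: Fatou's lemma: integral(liminf_n f_n) <= liminf_n integral(f_n) = 18.28.
        So the integral of the pointwise liminf is at most 18.28.


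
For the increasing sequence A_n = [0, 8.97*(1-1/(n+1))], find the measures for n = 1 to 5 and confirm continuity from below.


By continuity of measure from below: if A_n increases to A, then m(A_n) -> m(A).
Here A = [0, 8.97], so m(A) = 8.97
Step 1: a_1 = 8.97*(1 - 1/2) = 4.485, m(A_1) = 4.485
Step 2: a_2 = 8.97*(1 - 1/3) = 5.98, m(A_2) = 5.98
Step 3: a_3 = 8.97*(1 - 1/4) = 6.7275, m(A_3) = 6.7275
Step 4: a_4 = 8.97*(1 - 1/5) = 7.176, m(A_4) = 7.176
Step 5: a_5 = 8.97*(1 - 1/6) = 7.475, m(A_5) = 7.475
Limit: m(A_n) -> m([0,8.97]) = 8.97


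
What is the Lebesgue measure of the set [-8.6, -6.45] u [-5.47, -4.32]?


For pairwise disjoint intervals, m(union) = sum of lengths.
= (-6.45 - -8.6) + (-4.32 - -5.47)
= 2.15 + 1.15
= 3.3


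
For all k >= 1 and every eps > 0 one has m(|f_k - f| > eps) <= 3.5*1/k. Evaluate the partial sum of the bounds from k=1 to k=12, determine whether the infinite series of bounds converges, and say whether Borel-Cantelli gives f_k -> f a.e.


Step 1: List the terms 3.5*1/k for k = 1 to 12:
  k=1: 3.5
  k=2: 1.75
  k=3: 1.166667
  k=4: 0.875
  k=5: 0.7
  k=6: 0.583333
  k=7: 0.5
  k=8: 0.4375
  k=9: 0.388889
  k=10: 0.35
  k=11: 0.318182
  k=12: 0.291667
Step 2: Partial sum = 3.5 + 1.75 + 1.166667 + 0.875 + 0.7 + 0.583333 + 0.5 + 0.4375 + 0.388889 + 0.35 + 0.318182 + 0.291667
     = 10.861237
Step 3: The full series sum_(k>=1) 3.5*1/k diverges (harmonic series, p = 1; a nonzero constant multiple of a divergent series diverges).
Step 4: The (first) Borel-Cantelli lemma requires a summable sequence of measures, so it does not apply here;
        from this bound alone no conclusion about a.e. convergence can be drawn (convergence in measure still
        gives an a.e.-convergent subsequence, but not a.e. convergence of the whole sequence).
Conclusion: series diverges; Borel-Cantelli is inconclusive about a.e. convergence of f_k.


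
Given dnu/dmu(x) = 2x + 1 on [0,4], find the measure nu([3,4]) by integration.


nu(A) = integral_A (dnu/dmu) dmu = integral_3^4 (2x + 1) dx
Step 1: Antiderivative F(x) = (2/2)x^2 + 1x
Step 2: F(4) = (2/2)*4^2 + 1*4 = 16 + 4 = 20
Step 3: F(3) = (2/2)*3^2 + 1*3 = 9 + 3 = 12
Step 4: nu([3,4]) = F(4) - F(3) = 20 - 12 = 8


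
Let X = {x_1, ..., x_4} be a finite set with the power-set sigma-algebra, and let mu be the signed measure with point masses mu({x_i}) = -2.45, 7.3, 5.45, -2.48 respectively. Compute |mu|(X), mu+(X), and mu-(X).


Step 1: Every measurable set is a union of atoms (the cells / points), so a Hahn decomposition is
  obtained by grouping atoms by sign: P = union of atoms with mu > 0, N = union of the remaining atoms.
  Atoms in P (indices): 2, 3;  atoms in N (indices): 1, 4
  Positive values: 7.3, 5.45
  Negative values: -2.45, -2.48
Step 2: mu+(X) = mu(P) = sum of positive atom values = 12.75
Step 3: mu-(X) = -mu(N) = sum of |negative atom values| = 4.93
Step 4: |mu|(X) = mu+(X) + mu-(X) = 12.75 + 4.93 = 17.68


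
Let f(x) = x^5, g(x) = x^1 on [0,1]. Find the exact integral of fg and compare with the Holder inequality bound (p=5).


Step 1: Exact integral of f*g = integral(x^6, 0, 1) = 1/7
     = 0.142857
Step 2: Holder bound with p=5, q=1.25:
  ||f||_p = (integral x^25 dx)^(1/5) = (1/26)^(1/5) = 0.521201
  ||g||_q = (integral x^1.25 dx)^(1/1.25) = (1/2.25)^(1/1.25) = 0.522702
Step 3: Holder bound = ||f||_p * ||g||_q = 0.521201 * 0.522702 = 0.272433
Verification: 0.142857 <= 0.272433 (Holder holds)


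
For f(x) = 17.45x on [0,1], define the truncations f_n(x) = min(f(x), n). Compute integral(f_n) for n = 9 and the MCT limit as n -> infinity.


f(x) = 17.45x on [0,1]; f_n(x) = min(17.45x, n). At n = 9:
Step 1: f(x) reaches 9 at x = 9/17.45 = 0.515759
Step 2: integral(f_9) = integral(17.45x, 0, 0.515759) + integral(9, 0.515759, 1)
       = 17.45*0.515759^2/2 + 9*(1 - 0.515759)
       = 2.320917 + 4.358166
       = 6.679083
Step 3: As n -> infinity, f_n increases to f, so by MCT integral(f_n) -> integral(f) = 17.45/2 = 8.725.
Convergence: integral(f_9) = 6.679083 -> 8.725 as n -> infinity


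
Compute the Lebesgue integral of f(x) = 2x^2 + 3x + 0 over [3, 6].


The Lebesgue integral of a Riemann-integrable function agrees with the Riemann integral.
Antiderivative F(x) = (2/3)x^3 + (3/2)x^2 + 0x
F(6) = (2/3)*6^3 + (3/2)*6^2 + 0*6
     = (2/3)*216 + (3/2)*36 + 0*6
     = 144 + 54 + 0
     = 198
F(3) = 31.5
Integral = F(6) - F(3) = 198 - 31.5 = 166.5


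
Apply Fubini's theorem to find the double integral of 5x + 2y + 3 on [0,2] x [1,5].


By Fubini, integrate in x first, then y.
Step 1: Fix y, integrate over x in [0,2]:
  integral(5x + 2y + 3, x=0..2)
  = 5*(2^2 - 0^2)/2 + (2y + 3)*(2 - 0)
  = 10 + (2y + 3)*2
  = 10 + 4y + 6
  = 16 + 4y
Step 2: Integrate over y in [1,5]:
  integral(16 + 4y, y=1..5)
  = 16*4 + 4*(5^2 - 1^2)/2
  = 64 + 48
  = 112


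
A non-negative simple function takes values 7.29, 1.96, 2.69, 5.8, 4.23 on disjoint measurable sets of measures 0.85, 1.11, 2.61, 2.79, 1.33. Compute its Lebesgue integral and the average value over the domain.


Step 1: Integral = sum(value_i * measure_i)
= 7.29*0.85 + 1.96*1.11 + 2.69*2.61 + 5.8*2.79 + 4.23*1.33
= 6.1965 + 2.1756 + 7.0209 + 16.182 + 5.6259
= 37.2009
Step 2: Total measure of domain = 0.85 + 1.11 + 2.61 + 2.79 + 1.33 = 8.69
Step 3: Average value = 37.2009 / 8.69 = 4.280886


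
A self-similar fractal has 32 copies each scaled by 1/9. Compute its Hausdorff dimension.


For a self-similar set with N copies scaled by 1/r:
dim_H = log(N)/log(r) = log(32)/log(9)
= 3.465736/2.197225
= 1.577324


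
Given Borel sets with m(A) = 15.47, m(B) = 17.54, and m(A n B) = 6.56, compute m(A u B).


By inclusion-exclusion: m(A u B) = m(A) + m(B) - m(A n B)
= 15.47 + 17.54 - 6.56
= 26.45


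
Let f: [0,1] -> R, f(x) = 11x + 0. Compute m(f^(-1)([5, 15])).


f^(-1)([5, 15]) = {x : 5 <= 11x + 0 <= 15}
Solving: (5 - 0)/11 <= x <= (15 - 0)/11
= [0.454545, 1.363636]
Intersecting with [0,1]: [0.454545, 1]
Measure = 1 - 0.454545 = 0.545455


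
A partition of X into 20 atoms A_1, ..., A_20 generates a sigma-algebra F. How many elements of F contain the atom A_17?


Each element of F is a union of some subset S of the 20 atoms.
The element contains A_17 iff A_17 is in S.
So we count subsets S of {A_1,...,A_20} with A_17 in S: choose freely among the other 19 atoms.
Count = 2^(20-1) = 2^19 = 524288.


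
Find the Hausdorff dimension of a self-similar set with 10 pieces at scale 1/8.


For a self-similar set with N copies scaled by 1/r:
dim_H = log(N)/log(r) = log(10)/log(8)
= 2.302585/2.079442
= 1.107309


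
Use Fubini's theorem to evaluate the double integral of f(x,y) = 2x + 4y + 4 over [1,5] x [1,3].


By Fubini, integrate in x first, then y.
Step 1: Fix y, integrate over x in [1,5]:
  integral(2x + 4y + 4, x=1..5)
  = 2*(5^2 - 1^2)/2 + (4y + 4)*(5 - 1)
  = 24 + (4y + 4)*4
  = 24 + 16y + 16
  = 40 + 16y
Step 2: Integrate over y in [1,3]:
  integral(40 + 16y, y=1..3)
  = 40*2 + 16*(3^2 - 1^2)/2
  = 80 + 64
  = 144


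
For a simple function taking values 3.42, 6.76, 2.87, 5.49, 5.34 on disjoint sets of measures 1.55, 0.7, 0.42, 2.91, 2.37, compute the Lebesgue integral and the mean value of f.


Step 1: Integral = sum(value_i * measure_i)
= 3.42*1.55 + 6.76*0.7 + 2.87*0.42 + 5.49*2.91 + 5.34*2.37
= 5.301 + 4.732 + 1.2054 + 15.9759 + 12.6558
= 39.8701
Step 2: Total measure of domain = 1.55 + 0.7 + 0.42 + 2.91 + 2.37 = 7.95
Step 3: Average value = 39.8701 / 7.95 = 5.015107


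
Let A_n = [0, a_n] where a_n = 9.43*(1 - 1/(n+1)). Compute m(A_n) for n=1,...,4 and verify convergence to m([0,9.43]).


By continuity of measure from below: if A_n increases to A, then m(A_n) -> m(A).
Here A = [0, 9.43], so m(A) = 9.43
Step 1: a_1 = 9.43*(1 - 1/2) = 4.715, m(A_1) = 4.715
Step 2: a_2 = 9.43*(1 - 1/3) = 6.2867, m(A_2) = 6.2867
Step 3: a_3 = 9.43*(1 - 1/4) = 7.0725, m(A_3) = 7.0725
Step 4: a_4 = 9.43*(1 - 1/5) = 7.544, m(A_4) = 7.544
Limit: m(A_n) -> m([0,9.43]) = 9.43


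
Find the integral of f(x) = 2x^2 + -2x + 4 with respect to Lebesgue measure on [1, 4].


The Lebesgue integral of a Riemann-integrable function agrees with the Riemann integral.
Antiderivative F(x) = (2/3)x^3 + (-2/2)x^2 + 4x
F(4) = (2/3)*4^3 + (-2/2)*4^2 + 4*4
     = (2/3)*64 + (-2/2)*16 + 4*4
     = 42.666667 + -16 + 16
     = 42.666667
F(1) = 3.666667
Integral = F(4) - F(1) = 42.666667 - 3.666667 = 39


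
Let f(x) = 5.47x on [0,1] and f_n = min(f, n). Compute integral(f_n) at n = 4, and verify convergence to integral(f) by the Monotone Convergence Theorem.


f(x) = 5.47x on [0,1]; f_n(x) = min(5.47x, n). At n = 4:
Step 1: f(x) reaches 4 at x = 4/5.47 = 0.731261
Step 2: integral(f_4) = integral(5.47x, 0, 0.731261) + integral(4, 0.731261, 1)
       = 5.47*0.731261^2/2 + 4*(1 - 0.731261)
       = 1.462523 + 1.074954
       = 2.537477
Step 3: As n -> infinity, f_n increases to f, so by MCT integral(f_n) -> integral(f) = 5.47/2 = 2.735.
Convergence: integral(f_4) = 2.537477 -> 2.735 as n -> infinity


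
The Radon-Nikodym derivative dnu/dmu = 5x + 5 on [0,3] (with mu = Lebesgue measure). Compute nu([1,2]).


nu(A) = integral_A (dnu/dmu) dmu = integral_1^2 (5x + 5) dx
Step 1: Antiderivative F(x) = (5/2)x^2 + 5x
Step 2: F(2) = (5/2)*2^2 + 5*2 = 10 + 10 = 20
Step 3: F(1) = (5/2)*1^2 + 5*1 = 2.5 + 5 = 7.5
Step 4: nu([1,2]) = F(2) - F(1) = 20 - 7.5 = 12.5


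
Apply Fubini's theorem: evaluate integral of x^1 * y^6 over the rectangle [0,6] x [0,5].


By Fubini's theorem, the double integral factors as a product of single integrals:
Step 1: integral_0^6 x^1 dx = [x^2/2] from 0 to 6
     = 6^2/2 = 18
Step 2: integral_0^5 y^6 dy = [y^7/7] from 0 to 5
     = 5^7/7 = 11160.714286
Step 3: Double integral = 18 * 11160.714286 = 200892.857143


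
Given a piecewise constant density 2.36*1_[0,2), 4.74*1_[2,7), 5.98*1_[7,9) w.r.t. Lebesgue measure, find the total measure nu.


Integrate each piece of the Radon-Nikodym derivative:
Step 1: integral_0^2 2.36 dx = 2.36*(2-0) = 2.36*2 = 4.72
Step 2: integral_2^7 4.74 dx = 4.74*(7-2) = 4.74*5 = 23.7
Step 3: integral_7^9 5.98 dx = 5.98*(9-7) = 5.98*2 = 11.96
Total: 4.72 + 23.7 + 11.96 = 40.38


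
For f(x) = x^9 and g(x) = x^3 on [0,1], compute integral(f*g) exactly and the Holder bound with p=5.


Step 1: Exact integral of f*g = integral(x^12, 0, 1) = 1/13
     = 0.076923
Step 2: Holder bound with p=5, q=1.25:
  ||f||_p = (integral x^45 dx)^(1/5) = (1/46)^(1/5) = 0.464995
  ||g||_q = (integral x^3.75 dx)^(1/1.25) = (1/4.75)^(1/1.25) = 0.287505
Step 3: Holder bound = ||f||_p * ||g||_q = 0.464995 * 0.287505 = 0.133688
Verification: 0.076923 <= 0.133688 (Holder holds)


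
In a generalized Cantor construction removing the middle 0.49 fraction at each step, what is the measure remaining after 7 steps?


Step 1: At each step, fraction remaining = 1 - 0.49 = 0.51
Step 2: After 7 steps, measure = (0.51)^7
Result = 0.008974


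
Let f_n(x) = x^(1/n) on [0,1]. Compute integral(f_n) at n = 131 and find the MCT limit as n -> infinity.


At n = 131: f_131(x) = x^(1/131).
Step 1: integral(x^(1/131), 0, 1) = [x^(1/131+1) / (1/131+1)] from 0 to 1
     = 1 / (1/131 + 1) = 1 / ((131+1)/131) = 131/(131+1)
     = 131/132 = 0.992424
Step 2: As n -> infinity, f_n(x) = x^(1/n) -> 1 for x in (0,1], and f_n is increasing in n.
By MCT, lim_n integral(f_n) = integral(lim_n f_n) = integral(1, 0, 1) = 1.
Step 3: Verify convergence: 131/132 = 0.992424 -> 1


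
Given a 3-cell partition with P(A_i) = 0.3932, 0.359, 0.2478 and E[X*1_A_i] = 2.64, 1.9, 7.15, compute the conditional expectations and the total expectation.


For each cell A_i: E[X|A_i] = E[X*1_A_i] / P(A_i)
Step 1: E[X|A_1] = 2.64 / 0.3932 = 6.71414
Step 2: E[X|A_2] = 1.9 / 0.359 = 5.292479
Step 3: E[X|A_3] = 7.15 / 0.2478 = 28.853914
Verification: E[X] = sum E[X*1_A_i] = 2.64 + 1.9 + 7.15 = 11.69


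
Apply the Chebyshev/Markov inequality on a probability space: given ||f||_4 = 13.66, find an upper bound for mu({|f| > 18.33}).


Chebyshev/Markov inequality: mu(|f| > eps) <= (||f||_p / eps)^p
Step 1: ||f||_4 / eps = 13.66 / 18.33 = 0.745226
Step 2: Raise to power p = 4:
  (0.745226)^4 = 0.308427
Step 3: Therefore mu(|f| > 18.33) <= 0.308427


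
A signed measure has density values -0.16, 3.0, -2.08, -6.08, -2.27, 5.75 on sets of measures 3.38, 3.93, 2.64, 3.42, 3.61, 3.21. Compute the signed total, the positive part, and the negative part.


Step 1: Compute signed measure on each set:
  Set 1: -0.16 * 3.38 = -0.5408
  Set 2: 3.0 * 3.93 = 11.79
  Set 3: -2.08 * 2.64 = -5.4912
  Set 4: -6.08 * 3.42 = -20.7936
  Set 5: -2.27 * 3.61 = -8.1947
  Set 6: 5.75 * 3.21 = 18.4575
Step 2: Total signed measure = (-0.5408) + (11.79) + (-5.4912) + (-20.7936) + (-8.1947) + (18.4575)
     = -4.7728
Step 3: Positive part mu+(X) = sum of positive contributions = 30.2475
Step 4: Negative part mu-(X) = |sum of negative contributions| = 35.0203


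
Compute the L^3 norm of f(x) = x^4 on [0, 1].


Step 1: ||f||_3 = (integral_0^1 |x^4|^3 dx)^(1/3)
     = (integral_0^1 x^12 dx)^(1/3)
Step 2: integral_0^1 x^12 dx = [x^13/(13)] from 0 to 1 = 1^13/13
     = 1/13 = 0.076923
Step 3: ||f||_3 = (0.076923)^(1/3) = 0.42529


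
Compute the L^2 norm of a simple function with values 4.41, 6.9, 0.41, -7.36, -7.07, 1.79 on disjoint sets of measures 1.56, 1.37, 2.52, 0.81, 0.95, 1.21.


Step 1: Compute |f_i|^2 for each value:
  |4.41|^2 = 19.4481
  |6.9|^2 = 47.61
  |0.41|^2 = 0.1681
  |-7.36|^2 = 54.1696
  |-7.07|^2 = 49.9849
  |1.79|^2 = 3.2041
Step 2: Multiply by measures and sum:
  19.4481 * 1.56 = 30.339036
  47.61 * 1.37 = 65.2257
  0.1681 * 2.52 = 0.423612
  54.1696 * 0.81 = 43.877376
  49.9849 * 0.95 = 47.485655
  3.2041 * 1.21 = 3.876961
Sum = 30.339036 + 65.2257 + 0.423612 + 43.877376 + 47.485655 + 3.876961 = 191.22834
Step 3: Take the p-th root:
||f||_2 = (191.22834)^(1/2) = 13.828534


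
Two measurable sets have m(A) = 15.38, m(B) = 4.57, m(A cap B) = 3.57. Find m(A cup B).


By inclusion-exclusion: m(A u B) = m(A) + m(B) - m(A n B)
= 15.38 + 4.57 - 3.57
= 16.38


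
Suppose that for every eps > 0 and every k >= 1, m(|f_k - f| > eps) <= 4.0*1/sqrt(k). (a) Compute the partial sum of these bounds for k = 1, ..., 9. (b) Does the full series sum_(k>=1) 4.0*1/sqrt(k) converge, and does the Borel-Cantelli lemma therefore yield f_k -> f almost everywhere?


Step 1: List the terms 4.0*1/sqrt(k) for k = 1 to 9:
  k=1: 4
  k=2: 2.828427
  k=3: 2.309401
  k=4: 2
  k=5: 1.788854
  k=6: 1.632993
  k=7: 1.511858
  k=8: 1.414214
  k=9: 1.333333
Step 2: Partial sum = 4 + 2.828427 + 2.309401 + 2 + 1.788854 + 1.632993 + 1.511858 + 1.414214 + 1.333333
     = 18.819081
Step 3: The full series sum_(k>=1) 4.0*1/sqrt(k) diverges (p-series with p = 1/2 <= 1; a nonzero constant multiple of a divergent series diverges).
Step 4: The (first) Borel-Cantelli lemma requires a summable sequence of measures, so it does not apply here;
        from this bound alone no conclusion about a.e. convergence can be drawn (convergence in measure still
        gives an a.e.-convergent subsequence, but not a.e. convergence of the whole sequence).
Conclusion: series diverges; Borel-Cantelli is inconclusive about a.e. convergence of f_k.


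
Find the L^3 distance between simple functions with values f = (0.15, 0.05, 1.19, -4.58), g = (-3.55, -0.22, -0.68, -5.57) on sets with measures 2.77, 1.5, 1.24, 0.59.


Step 1: Compute differences f_i - g_i:
  0.15 - -3.55 = 3.7
  0.05 - -0.22 = 0.27
  1.19 - -0.68 = 1.87
  -4.58 - -5.57 = 0.99
Step 2: Compute |diff|^3 * measure for each set:
  |3.7|^3 * 2.77 = 50.653 * 2.77 = 140.30881
  |0.27|^3 * 1.5 = 0.019683 * 1.5 = 0.029525
  |1.87|^3 * 1.24 = 6.539203 * 1.24 = 8.108612
  |0.99|^3 * 0.59 = 0.970299 * 0.59 = 0.572476
Step 3: Sum = 149.019423
Step 4: ||f-g||_3 = (149.019423)^(1/3) = 5.30169


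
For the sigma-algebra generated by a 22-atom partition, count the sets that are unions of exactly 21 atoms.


Each element of F is a union of some subset of the 22 atoms.
Elements that are unions of exactly 21 atoms correspond to 21-element subsets of the 22 atoms.
Count = C(22, 21) = 22! / (21! * 1!) = 22.


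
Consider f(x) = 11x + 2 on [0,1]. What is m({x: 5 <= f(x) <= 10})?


f^(-1)([5, 10]) = {x : 5 <= 11x + 2 <= 10}
Solving: (5 - 2)/11 <= x <= (10 - 2)/11
= [0.272727, 0.727273]
Intersecting with [0,1]: [0.272727, 0.727273]
Measure = 0.727273 - 0.272727 = 0.454545
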